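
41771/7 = 41771/7 = 5967.29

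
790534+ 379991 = 1170525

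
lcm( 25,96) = 2400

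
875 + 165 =1040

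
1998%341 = 293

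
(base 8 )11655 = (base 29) 5SK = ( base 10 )5037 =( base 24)8hl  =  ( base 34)4C5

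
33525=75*447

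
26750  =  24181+2569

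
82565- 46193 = 36372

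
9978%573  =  237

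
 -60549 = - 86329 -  - 25780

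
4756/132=36  +  1/33 = 36.03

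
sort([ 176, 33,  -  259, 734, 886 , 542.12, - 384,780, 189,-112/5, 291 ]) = [- 384,  -  259, - 112/5,  33  ,  176,189,291,542.12, 734,780, 886 ]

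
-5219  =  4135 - 9354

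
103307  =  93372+9935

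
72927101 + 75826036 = 148753137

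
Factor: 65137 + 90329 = 2^1*3^3*2879^1=155466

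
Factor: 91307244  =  2^2 * 3^1*7^1*1086991^1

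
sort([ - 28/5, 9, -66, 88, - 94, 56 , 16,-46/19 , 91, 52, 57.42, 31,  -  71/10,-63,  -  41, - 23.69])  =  [ - 94, - 66, - 63,  -  41, -23.69,  -  71/10, - 28/5, - 46/19  ,  9, 16, 31,52, 56, 57.42,88, 91 ] 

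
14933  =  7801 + 7132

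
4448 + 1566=6014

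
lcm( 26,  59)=1534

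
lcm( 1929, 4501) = 13503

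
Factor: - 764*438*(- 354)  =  2^4*3^2 * 59^1 * 73^1*191^1 = 118459728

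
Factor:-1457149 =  - 1457149^1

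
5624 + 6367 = 11991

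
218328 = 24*9097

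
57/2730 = 19/910= 0.02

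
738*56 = 41328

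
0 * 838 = 0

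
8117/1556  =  5 + 337/1556= 5.22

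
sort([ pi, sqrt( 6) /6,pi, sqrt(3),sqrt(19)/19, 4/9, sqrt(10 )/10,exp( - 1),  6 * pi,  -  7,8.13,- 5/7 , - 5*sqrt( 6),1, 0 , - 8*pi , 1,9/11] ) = [ - 8* pi, - 5*sqrt( 6 ), - 7, - 5/7,  0, sqrt(19 )/19, sqrt( 10 ) /10, exp( - 1), sqrt(6) /6, 4/9, 9/11, 1, 1,sqrt(3), pi,pi,  8.13, 6*pi ]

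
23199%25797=23199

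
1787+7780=9567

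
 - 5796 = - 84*69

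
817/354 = 817/354 = 2.31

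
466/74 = 233/37 = 6.30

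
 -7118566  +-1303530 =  -8422096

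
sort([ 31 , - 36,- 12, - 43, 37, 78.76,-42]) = [-43, - 42, - 36,  -  12, 31,37, 78.76] 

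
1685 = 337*5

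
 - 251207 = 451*( - 557 )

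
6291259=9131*689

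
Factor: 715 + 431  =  2^1*3^1*191^1 =1146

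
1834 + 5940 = 7774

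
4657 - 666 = 3991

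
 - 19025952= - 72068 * 264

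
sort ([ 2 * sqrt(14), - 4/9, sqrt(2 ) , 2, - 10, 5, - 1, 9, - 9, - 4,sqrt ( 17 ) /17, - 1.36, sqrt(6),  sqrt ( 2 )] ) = [  -  10, - 9, - 4,-1.36, - 1, - 4/9, sqrt(17)/17,sqrt(2), sqrt(2 ),2, sqrt( 6 ), 5, 2* sqrt ( 14 ),9]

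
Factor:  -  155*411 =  - 3^1*5^1*31^1*137^1 = -  63705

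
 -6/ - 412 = 3/206 = 0.01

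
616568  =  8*77071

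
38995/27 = 38995/27 = 1444.26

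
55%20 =15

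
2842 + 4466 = 7308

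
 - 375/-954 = 125/318 = 0.39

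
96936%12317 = 10717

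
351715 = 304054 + 47661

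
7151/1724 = 7151/1724 = 4.15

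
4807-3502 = 1305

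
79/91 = 79/91=0.87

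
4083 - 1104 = 2979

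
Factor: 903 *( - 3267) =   -  2950101 = - 3^4*7^1*11^2*43^1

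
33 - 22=11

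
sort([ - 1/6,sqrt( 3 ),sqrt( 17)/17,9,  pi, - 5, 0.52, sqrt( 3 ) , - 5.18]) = [- 5.18,-5 , - 1/6 , sqrt( 17) /17,0.52,sqrt( 3 ) , sqrt(3), pi,9]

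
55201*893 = 49294493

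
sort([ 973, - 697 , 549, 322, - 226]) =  [-697,-226, 322, 549,973]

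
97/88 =1+9/88  =  1.10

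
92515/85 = 18503/17 = 1088.41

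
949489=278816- - 670673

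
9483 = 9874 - 391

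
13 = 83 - 70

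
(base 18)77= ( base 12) B1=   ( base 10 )133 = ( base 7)250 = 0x85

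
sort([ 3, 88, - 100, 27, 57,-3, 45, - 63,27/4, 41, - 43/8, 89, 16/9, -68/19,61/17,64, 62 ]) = [  -  100,-63, - 43/8, -68/19, - 3, 16/9,3, 61/17, 27/4, 27  ,  41,45, 57 , 62 , 64, 88, 89 ] 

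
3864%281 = 211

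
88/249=88/249 = 0.35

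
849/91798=849/91798 =0.01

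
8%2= 0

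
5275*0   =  0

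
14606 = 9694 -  - 4912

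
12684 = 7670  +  5014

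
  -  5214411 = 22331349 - 27545760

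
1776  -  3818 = - 2042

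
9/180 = 1/20=0.05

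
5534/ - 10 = - 2767/5 =- 553.40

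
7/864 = 7/864 = 0.01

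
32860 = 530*62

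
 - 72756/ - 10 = 7275 + 3/5 = 7275.60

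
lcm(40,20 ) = 40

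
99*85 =8415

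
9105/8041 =1 + 1064/8041= 1.13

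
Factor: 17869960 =2^3  *5^1 *191^1*2339^1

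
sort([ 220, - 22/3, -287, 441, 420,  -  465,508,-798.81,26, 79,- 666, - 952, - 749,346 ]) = [-952, - 798.81, - 749,-666, - 465, - 287 , - 22/3,26,79, 220, 346, 420, 441, 508 ]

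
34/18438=17/9219 = 0.00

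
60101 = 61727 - 1626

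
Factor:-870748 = - 2^2*217687^1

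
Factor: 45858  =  2^1*3^1 * 7643^1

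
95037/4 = 23759  +  1/4 = 23759.25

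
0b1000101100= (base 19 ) 1a5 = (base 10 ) 556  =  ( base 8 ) 1054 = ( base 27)KG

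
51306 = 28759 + 22547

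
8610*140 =1205400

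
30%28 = 2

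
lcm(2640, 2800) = 92400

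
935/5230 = 187/1046 = 0.18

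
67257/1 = 67257= 67257.00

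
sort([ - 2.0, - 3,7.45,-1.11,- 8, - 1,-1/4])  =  [ - 8, - 3, - 2.0, - 1.11,- 1, - 1/4,  7.45]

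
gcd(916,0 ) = 916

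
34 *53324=1813016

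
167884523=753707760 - 585823237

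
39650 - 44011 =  - 4361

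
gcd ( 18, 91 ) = 1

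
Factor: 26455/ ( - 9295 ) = - 37/13 =- 13^( - 1)* 37^1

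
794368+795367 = 1589735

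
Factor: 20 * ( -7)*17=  - 2380 =- 2^2*5^1 * 7^1*17^1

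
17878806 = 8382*2133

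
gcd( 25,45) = 5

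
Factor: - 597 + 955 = 358 =2^1 * 179^1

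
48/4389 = 16/1463 = 0.01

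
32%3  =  2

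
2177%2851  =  2177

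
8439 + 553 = 8992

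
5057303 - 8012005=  - 2954702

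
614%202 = 8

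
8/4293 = 8/4293 = 0.00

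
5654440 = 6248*905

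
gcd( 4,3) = 1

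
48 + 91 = 139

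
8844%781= 253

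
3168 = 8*396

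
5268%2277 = 714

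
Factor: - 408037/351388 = -497/428 = -2^(-2)*7^1*71^1*107^( - 1 )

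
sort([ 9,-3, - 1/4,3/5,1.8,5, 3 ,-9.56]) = [ - 9.56, - 3,  -  1/4,  3/5, 1.8, 3,5, 9]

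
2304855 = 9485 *243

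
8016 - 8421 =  - 405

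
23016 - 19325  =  3691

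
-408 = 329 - 737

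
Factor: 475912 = 2^3*19^1*31^1*101^1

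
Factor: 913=11^1 * 83^1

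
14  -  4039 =-4025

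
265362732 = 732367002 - 467004270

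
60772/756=80 + 73/189=80.39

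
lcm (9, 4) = 36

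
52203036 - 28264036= 23939000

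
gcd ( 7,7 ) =7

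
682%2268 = 682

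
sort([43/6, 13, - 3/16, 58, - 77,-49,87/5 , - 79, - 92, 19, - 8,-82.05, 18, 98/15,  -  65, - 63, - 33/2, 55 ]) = [ - 92, - 82.05, - 79,-77 , - 65 ,-63,-49, - 33/2, - 8,  -  3/16, 98/15, 43/6, 13, 87/5, 18, 19,  55,58] 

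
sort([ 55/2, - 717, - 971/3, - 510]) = [- 717, - 510 , - 971/3,55/2] 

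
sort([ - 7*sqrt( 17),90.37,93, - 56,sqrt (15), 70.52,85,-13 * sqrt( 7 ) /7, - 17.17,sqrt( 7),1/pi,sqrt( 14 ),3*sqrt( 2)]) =[  -  56,-7 * sqrt( 17), - 17.17,  -  13*sqrt(7)/7, 1/pi, sqrt( 7), sqrt( 14 ),sqrt( 15),3*sqrt( 2) , 70.52,85, 90.37, 93]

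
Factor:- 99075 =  - 3^1*5^2*1321^1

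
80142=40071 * 2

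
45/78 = 15/26 =0.58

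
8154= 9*906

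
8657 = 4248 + 4409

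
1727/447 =3 + 386/447 =3.86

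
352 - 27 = 325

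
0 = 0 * 84158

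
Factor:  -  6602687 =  - 7^1*13^1*37^2 *53^1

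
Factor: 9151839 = 3^3*37^1*9161^1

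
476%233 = 10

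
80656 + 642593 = 723249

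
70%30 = 10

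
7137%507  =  39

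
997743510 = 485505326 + 512238184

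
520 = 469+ 51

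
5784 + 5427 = 11211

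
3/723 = 1/241= 0.00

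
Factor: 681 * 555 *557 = 210520935 = 3^2*5^1*37^1*227^1*557^1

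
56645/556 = 101 + 489/556 = 101.88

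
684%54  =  36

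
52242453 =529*98757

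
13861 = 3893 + 9968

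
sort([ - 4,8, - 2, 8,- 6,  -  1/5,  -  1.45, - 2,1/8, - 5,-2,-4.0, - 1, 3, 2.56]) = [ - 6,  -  5, - 4,- 4.0, - 2, - 2, - 2, - 1.45  , - 1,  -  1/5,  1/8, 2.56,3, 8,  8]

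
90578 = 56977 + 33601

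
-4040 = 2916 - 6956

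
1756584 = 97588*18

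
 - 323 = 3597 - 3920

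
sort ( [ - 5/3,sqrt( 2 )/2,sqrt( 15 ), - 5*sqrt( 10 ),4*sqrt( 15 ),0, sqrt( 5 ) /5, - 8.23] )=[ - 5*sqrt( 10), - 8.23,  -  5/3,0,sqrt( 5 ) /5, sqrt(2 ) /2,sqrt( 15),4*sqrt ( 15) ] 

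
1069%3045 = 1069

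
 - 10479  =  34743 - 45222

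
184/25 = 7 + 9/25 = 7.36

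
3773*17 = 64141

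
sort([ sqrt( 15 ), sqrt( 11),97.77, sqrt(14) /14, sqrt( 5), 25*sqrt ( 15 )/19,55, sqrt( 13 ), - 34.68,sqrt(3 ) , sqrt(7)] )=[ - 34.68,sqrt( 14) /14, sqrt( 3 ),  sqrt(5) , sqrt (7 ), sqrt ( 11), sqrt(13 ),sqrt(15), 25*sqrt(15 )/19,55, 97.77]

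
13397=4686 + 8711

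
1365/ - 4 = -342 + 3/4 = -341.25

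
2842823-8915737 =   -  6072914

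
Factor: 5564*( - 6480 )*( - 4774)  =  2^7*3^4*5^1*7^1 *11^1*13^1 * 31^1 * 107^1=   172125233280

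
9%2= 1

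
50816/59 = 861 + 17/59 = 861.29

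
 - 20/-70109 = 20/70109=0.00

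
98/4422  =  49/2211 = 0.02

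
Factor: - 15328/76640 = - 1/5 = - 5^( - 1 )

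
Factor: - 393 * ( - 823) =3^1*131^1*823^1  =  323439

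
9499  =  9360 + 139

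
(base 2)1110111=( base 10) 119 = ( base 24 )4n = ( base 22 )59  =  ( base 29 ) 43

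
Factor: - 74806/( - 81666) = 37403/40833 = 3^( - 2 )*13^ ( - 1)*113^1 * 331^1 * 349^( - 1) 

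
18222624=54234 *336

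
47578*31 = 1474918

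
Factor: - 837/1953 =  - 3^1* 7^( - 1) = - 3/7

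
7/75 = 7/75 = 0.09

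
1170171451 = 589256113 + 580915338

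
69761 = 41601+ 28160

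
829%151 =74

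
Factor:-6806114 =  - 2^1 * 7^1 * 23^2*919^1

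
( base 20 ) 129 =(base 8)701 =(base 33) DK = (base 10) 449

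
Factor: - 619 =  - 619^1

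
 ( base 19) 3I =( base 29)2H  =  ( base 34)27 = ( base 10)75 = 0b1001011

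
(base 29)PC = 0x2E1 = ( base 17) 296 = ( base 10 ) 737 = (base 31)NO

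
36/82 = 18/41 = 0.44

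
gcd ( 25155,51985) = 5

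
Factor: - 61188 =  - 2^2*3^1*5099^1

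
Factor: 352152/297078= 876/739= 2^2 * 3^1*73^1 * 739^( -1 ) 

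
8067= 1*8067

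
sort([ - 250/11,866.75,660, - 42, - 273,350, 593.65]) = [ - 273, - 42, - 250/11,350, 593.65, 660,  866.75]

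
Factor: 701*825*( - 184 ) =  -106411800 = - 2^3*3^1*5^2*11^1 * 23^1*701^1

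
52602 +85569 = 138171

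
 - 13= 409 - 422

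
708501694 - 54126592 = 654375102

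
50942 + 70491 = 121433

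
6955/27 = 6955/27 = 257.59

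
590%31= 1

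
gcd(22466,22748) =94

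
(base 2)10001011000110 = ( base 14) 335C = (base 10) 8902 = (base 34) 7NS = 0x22C6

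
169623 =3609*47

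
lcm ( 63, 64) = 4032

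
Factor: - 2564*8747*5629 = - 2^2  *  13^1*433^1*641^1*8747^1 = -126243316732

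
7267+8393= 15660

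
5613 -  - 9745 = 15358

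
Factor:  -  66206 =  - 2^1*7^1*4729^1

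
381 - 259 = 122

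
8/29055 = 8/29055  =  0.00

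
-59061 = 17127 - 76188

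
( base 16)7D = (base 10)125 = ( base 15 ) 85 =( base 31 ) 41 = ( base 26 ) 4l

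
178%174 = 4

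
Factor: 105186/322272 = 47/144 = 2^( - 4)*3^( - 2) * 47^1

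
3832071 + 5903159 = 9735230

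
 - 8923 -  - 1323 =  - 7600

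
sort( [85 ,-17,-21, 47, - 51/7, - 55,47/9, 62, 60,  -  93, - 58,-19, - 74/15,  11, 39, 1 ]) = [-93,  -  58 , -55,-21, - 19, - 17 , - 51/7, - 74/15, 1,47/9,  11, 39, 47, 60, 62, 85 ] 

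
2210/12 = 1105/6 = 184.17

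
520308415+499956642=1020265057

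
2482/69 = 2482/69 = 35.97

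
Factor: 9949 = 9949^1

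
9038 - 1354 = 7684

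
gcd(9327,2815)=1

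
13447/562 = 23 + 521/562  =  23.93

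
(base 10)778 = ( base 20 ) 1II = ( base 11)648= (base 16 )30a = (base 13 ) 47b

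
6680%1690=1610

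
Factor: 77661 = 3^2*8629^1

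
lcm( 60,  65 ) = 780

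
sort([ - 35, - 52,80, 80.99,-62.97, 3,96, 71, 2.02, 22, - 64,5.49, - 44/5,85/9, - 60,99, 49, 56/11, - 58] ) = [- 64, - 62.97 , - 60, - 58, - 52,  -  35, -44/5, 2.02,3 , 56/11, 5.49, 85/9, 22, 49, 71, 80, 80.99, 96 , 99]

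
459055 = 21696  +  437359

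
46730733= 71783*651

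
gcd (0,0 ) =0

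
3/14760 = 1/4920  =  0.00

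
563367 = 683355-119988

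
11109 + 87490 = 98599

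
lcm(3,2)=6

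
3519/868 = 4  +  47/868 =4.05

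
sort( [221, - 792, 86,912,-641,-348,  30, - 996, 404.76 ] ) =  [ - 996, - 792, - 641, - 348 , 30, 86, 221, 404.76,912 ]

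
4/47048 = 1/11762 = 0.00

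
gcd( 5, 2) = 1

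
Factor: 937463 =937463^1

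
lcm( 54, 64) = 1728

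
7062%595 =517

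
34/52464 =17/26232 = 0.00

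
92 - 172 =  - 80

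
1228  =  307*4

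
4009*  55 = 220495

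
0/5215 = 0 = 0.00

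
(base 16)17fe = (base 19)H05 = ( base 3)22102111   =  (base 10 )6142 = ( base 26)926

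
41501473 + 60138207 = 101639680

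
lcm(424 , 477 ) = 3816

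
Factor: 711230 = 2^1*5^1 * 13^1 * 5471^1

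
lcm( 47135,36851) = 2026805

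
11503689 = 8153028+3350661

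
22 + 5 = 27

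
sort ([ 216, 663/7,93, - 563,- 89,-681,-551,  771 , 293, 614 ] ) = [ - 681, - 563, -551, - 89, 93, 663/7, 216,293, 614,771 ] 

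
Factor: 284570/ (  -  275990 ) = - 199/193=- 193^(  -  1 )*199^1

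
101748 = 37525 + 64223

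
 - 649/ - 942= 649/942=0.69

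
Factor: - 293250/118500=-2^( - 1)*17^1*23^1*79^( - 1 )=- 391/158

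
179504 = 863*208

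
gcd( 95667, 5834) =1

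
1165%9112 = 1165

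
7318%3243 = 832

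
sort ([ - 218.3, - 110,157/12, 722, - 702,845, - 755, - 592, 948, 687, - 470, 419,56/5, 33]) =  [ - 755,  -  702 , - 592, - 470, - 218.3, - 110,56/5, 157/12, 33, 419, 687 , 722,845, 948]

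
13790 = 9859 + 3931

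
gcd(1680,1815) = 15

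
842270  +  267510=1109780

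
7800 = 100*78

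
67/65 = 67/65 = 1.03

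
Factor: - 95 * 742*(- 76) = 5357240=2^3* 5^1*7^1*19^2*53^1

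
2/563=2/563 = 0.00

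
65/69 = 65/69 = 0.94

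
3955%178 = 39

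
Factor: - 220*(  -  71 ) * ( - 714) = -2^3*3^1*5^1 * 7^1*11^1 * 17^1 * 71^1 = -11152680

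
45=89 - 44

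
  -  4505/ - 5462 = 4505/5462 = 0.82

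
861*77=66297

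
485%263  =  222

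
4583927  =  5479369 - 895442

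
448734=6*74789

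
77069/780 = 77069/780 = 98.81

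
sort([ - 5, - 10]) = [  -  10,  -  5 ]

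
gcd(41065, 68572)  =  1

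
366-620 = -254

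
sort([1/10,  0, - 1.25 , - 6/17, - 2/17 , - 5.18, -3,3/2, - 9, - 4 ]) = [ - 9, - 5.18, - 4, - 3,-1.25,-6/17, - 2/17,0,1/10,3/2]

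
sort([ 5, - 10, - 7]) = [ - 10, - 7, 5 ] 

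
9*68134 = 613206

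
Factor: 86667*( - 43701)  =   - 3^2* 7^2*2081^1*4127^1 =-  3787434567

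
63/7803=7/867 = 0.01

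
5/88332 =5/88332 = 0.00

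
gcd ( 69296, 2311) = 1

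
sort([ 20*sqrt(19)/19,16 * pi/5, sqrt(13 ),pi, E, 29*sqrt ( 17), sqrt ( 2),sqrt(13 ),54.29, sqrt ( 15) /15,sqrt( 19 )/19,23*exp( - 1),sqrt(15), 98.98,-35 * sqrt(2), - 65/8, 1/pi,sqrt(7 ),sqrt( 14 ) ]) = [ - 35* sqrt( 2), - 65/8,sqrt(19) /19,sqrt( 15)/15, 1/pi,sqrt(2 ), sqrt(7), E,pi,sqrt( 13),sqrt( 13 ),sqrt( 14),sqrt(15 ),20*sqrt( 19 )/19,23*exp ( - 1 ),16 * pi/5,54.29,  98.98, 29*sqrt ( 17)]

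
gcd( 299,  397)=1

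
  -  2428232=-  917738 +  - 1510494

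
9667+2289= 11956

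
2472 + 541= 3013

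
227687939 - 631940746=  -  404252807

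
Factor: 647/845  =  5^( - 1)  *  13^(-2)*647^1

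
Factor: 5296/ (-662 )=  -  2^3=-8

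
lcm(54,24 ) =216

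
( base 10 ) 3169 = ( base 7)12145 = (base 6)22401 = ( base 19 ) 8ef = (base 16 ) c61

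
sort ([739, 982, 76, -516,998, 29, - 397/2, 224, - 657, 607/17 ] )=[ - 657, - 516,-397/2,29, 607/17,76, 224,739, 982, 998] 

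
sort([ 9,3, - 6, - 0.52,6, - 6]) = [ -6, - 6 ,-0.52,3, 6,9 ] 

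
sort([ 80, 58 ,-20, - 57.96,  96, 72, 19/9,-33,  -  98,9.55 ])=[-98,- 57.96, - 33, -20,19/9,  9.55, 58 , 72, 80, 96]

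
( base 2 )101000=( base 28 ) 1C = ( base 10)40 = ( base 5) 130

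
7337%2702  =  1933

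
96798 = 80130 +16668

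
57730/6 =9621 + 2/3 = 9621.67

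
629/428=629/428 = 1.47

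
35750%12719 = 10312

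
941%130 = 31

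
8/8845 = 8/8845 = 0.00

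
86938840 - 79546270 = 7392570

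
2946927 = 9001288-6054361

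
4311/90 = 479/10 = 47.90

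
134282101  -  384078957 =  - 249796856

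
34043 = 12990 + 21053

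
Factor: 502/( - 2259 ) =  - 2^1*3^( - 2 ) = - 2/9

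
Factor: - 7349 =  - 7349^1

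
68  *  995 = 67660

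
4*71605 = 286420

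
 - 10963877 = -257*42661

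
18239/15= 18239/15 = 1215.93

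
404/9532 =101/2383 = 0.04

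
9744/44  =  2436/11 = 221.45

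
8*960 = 7680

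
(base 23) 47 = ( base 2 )1100011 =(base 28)3F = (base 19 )54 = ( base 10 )99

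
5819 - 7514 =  - 1695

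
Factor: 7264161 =3^4*89681^1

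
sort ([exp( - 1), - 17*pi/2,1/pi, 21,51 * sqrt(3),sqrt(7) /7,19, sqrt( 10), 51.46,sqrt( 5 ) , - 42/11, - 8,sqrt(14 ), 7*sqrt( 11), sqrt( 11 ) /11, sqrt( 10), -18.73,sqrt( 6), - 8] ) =[-17*pi/2, - 18.73,-8, - 8, - 42/11, sqrt( 11 )/11, 1/pi , exp( - 1 ), sqrt(7 )/7,sqrt( 5 ), sqrt( 6 ), sqrt( 10) , sqrt( 10), sqrt( 14 ), 19, 21,7 * sqrt( 11), 51.46,51*sqrt( 3 ) ] 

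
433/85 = 5 + 8/85  =  5.09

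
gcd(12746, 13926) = 2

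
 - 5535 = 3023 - 8558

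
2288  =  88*26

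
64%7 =1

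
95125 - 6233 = 88892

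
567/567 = 1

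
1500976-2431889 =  - 930913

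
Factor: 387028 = 2^2 * 96757^1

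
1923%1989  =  1923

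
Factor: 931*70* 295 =2^1*5^2 * 7^3 *19^1*59^1 = 19225150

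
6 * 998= 5988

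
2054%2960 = 2054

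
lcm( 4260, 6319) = 379140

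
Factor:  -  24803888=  - 2^4*1550243^1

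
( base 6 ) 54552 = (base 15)238B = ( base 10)7556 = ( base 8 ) 16604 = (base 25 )c26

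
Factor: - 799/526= - 2^( - 1 )*17^1*47^1*263^( - 1) 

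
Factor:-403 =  - 13^1*31^1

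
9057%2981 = 114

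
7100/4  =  1775= 1775.00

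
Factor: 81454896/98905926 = 13575816/16484321 = 2^3*3^3 *7^ (-1) *1231^( - 1)*1913^ ( - 1) * 62851^1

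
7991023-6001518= 1989505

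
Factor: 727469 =163^1*4463^1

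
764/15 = 50+14/15=   50.93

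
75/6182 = 75/6182 = 0.01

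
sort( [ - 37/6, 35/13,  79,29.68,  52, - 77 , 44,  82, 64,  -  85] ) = [ - 85, - 77 , - 37/6,35/13, 29.68, 44, 52,  64,79, 82] 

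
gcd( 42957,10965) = 129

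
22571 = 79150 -56579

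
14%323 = 14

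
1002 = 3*334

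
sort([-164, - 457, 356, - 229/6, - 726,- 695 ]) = [ - 726,- 695, - 457, - 164,-229/6,356 ] 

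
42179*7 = 295253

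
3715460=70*53078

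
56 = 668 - 612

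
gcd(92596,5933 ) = 1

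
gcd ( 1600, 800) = 800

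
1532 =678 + 854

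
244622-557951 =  - 313329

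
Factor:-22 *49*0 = 0^1 = 0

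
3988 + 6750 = 10738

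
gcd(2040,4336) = 8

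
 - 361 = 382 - 743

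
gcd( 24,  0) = 24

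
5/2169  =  5/2169 = 0.00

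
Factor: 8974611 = 3^3*332393^1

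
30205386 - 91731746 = -61526360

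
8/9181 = 8/9181= 0.00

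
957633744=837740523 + 119893221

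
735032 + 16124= 751156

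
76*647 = 49172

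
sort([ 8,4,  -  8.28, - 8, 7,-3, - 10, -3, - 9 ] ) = [  -  10, - 9, - 8.28, - 8, - 3, - 3,4 , 7,  8]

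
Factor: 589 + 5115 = 5704 = 2^3*23^1*31^1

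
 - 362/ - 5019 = 362/5019  =  0.07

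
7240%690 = 340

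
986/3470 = 493/1735 = 0.28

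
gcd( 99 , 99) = 99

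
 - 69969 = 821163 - 891132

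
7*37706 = 263942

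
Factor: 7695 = 3^4* 5^1* 19^1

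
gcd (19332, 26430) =6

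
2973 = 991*3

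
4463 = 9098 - 4635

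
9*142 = 1278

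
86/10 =43/5= 8.60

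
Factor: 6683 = 41^1*163^1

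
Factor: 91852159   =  7^1*13121737^1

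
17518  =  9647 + 7871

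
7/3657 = 7/3657  =  0.00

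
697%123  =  82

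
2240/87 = 2240/87 = 25.75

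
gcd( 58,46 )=2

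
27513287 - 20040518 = 7472769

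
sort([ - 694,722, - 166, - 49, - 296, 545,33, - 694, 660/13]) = [ - 694, - 694, - 296, - 166, - 49, 33,660/13,545, 722]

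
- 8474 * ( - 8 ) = 67792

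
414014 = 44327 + 369687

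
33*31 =1023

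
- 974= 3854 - 4828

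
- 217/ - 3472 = 1/16 = 0.06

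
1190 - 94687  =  -93497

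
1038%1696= 1038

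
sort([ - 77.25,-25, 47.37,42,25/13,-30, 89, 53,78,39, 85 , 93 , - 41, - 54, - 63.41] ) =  [ -77.25,-63.41, - 54, - 41, - 30,-25, 25/13, 39, 42,47.37, 53,78, 85, 89,93 ]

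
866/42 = 20 + 13/21 = 20.62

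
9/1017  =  1/113 = 0.01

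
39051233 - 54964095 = - 15912862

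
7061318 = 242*29179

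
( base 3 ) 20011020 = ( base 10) 4488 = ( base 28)5k8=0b1000110001000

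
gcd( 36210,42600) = 2130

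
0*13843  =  0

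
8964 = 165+8799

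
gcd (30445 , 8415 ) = 5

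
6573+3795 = 10368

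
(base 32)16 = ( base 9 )42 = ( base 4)212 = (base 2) 100110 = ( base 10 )38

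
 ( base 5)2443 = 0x175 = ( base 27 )DM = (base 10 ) 373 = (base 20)ID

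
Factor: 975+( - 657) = 318 = 2^1 *3^1*53^1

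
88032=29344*3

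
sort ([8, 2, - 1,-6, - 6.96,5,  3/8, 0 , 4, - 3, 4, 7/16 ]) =[  -  6.96, - 6, - 3,  -  1 , 0 , 3/8 , 7/16,2,  4, 4 , 5, 8 ] 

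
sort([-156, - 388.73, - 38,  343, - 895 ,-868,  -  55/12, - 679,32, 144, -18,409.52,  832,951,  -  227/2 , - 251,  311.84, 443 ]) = [ - 895, - 868, - 679,-388.73 , - 251, - 156 ,-227/2,-38, - 18, -55/12,32 , 144,  311.84, 343, 409.52,443,832, 951 ]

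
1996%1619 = 377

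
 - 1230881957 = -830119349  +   - 400762608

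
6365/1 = 6365  =  6365.00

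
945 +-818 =127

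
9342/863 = 9342/863 = 10.83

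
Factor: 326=2^1*163^1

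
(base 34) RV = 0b1110110101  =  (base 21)234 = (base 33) SP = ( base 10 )949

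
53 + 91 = 144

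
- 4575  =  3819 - 8394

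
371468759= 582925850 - 211457091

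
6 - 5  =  1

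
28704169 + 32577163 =61281332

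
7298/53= 137  +  37/53 = 137.70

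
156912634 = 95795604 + 61117030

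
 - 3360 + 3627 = 267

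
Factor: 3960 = 2^3*3^2*5^1 *11^1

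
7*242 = 1694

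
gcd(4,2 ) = 2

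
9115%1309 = 1261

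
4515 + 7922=12437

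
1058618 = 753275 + 305343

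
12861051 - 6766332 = 6094719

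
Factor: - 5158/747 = -2^1*3^(-2)*83^( - 1) * 2579^1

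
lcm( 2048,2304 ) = 18432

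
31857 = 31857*1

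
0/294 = 0 = 0.00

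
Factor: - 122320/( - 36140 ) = 2^2*11^1*13^( - 1) = 44/13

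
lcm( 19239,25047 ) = 1327491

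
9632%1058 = 110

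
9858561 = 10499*939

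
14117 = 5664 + 8453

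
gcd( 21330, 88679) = 1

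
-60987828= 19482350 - 80470178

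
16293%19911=16293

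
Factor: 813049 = 813049^1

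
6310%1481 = 386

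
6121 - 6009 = 112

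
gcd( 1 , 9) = 1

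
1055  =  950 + 105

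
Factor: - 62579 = -11^1*5689^1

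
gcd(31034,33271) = 1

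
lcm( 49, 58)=2842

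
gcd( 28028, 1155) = 77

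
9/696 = 3/232 = 0.01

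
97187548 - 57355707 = 39831841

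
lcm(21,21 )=21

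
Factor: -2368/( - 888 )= 8/3  =  2^3* 3^(  -  1)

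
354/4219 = 354/4219 = 0.08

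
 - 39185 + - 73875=-113060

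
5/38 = 5/38 = 0.13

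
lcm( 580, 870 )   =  1740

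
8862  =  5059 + 3803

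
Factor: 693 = 3^2*7^1*11^1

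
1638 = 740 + 898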